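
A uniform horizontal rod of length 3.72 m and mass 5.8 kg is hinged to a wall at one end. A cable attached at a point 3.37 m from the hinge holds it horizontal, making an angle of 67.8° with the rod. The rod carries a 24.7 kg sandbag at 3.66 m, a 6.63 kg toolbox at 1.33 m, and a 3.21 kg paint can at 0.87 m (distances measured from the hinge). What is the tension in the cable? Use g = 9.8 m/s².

T ≈ 354 N

Taking torques about the hinge:
Beam weight: 5.8 × 9.8 = 56.84 N down at 1.86 m → arm 1.86 m, τ = 56.84 × 1.86 = 105.7 N·m clockwise.
Sandbag: 24.7 × 9.8 = 242.1 N down at 3.66 m → arm 3.66 m, τ = 242.1 × 3.66 = 886.1 N·m clockwise.
Toolbox: 6.63 × 9.8 = 64.97 N down at 1.33 m → arm 1.33 m, τ = 64.97 × 1.33 = 86.41 N·m clockwise.
Paint can: 3.21 × 9.8 = 31.46 N down at 0.87 m → arm 0.87 m, τ = 31.46 × 0.87 = 27.37 N·m clockwise.
Total clockwise load moment = 1106 N·m.
The cable tension T acts at 3.37 m; only its component perpendicular to the rod, T sinθ, produces torque. sin 67.8° = 0.9259.
Setting net torque to zero: T × 3.37 × 0.9259 = 1106 → T = 1106 / 3.12 = 354 N.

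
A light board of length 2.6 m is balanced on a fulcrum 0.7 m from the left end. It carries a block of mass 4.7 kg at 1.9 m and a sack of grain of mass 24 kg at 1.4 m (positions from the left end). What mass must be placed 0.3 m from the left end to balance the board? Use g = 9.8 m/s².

m ≈ 56.1 kg

Taking torques about the fulcrum (at 0.7 m from the left end):
Block: 4.7 × 9.8 = 46.06 N down at 1.9 m → arm 1.2 m, τ = 46.06 × 1.2 = 55.27 N·m clockwise.
Sack of grain: 24 × 9.8 = 235.2 N down at 1.4 m → arm 0.7 m, τ = 235.2 × 0.7 = 164.6 N·m clockwise.
Net moment of known loads = 219.9 N·m clockwise.
An unknown mass m at 0.3 m has arm 0.4 m; its moment is m·g·0.4 counterclockwise.
Balancing moments: m × 9.8 × 0.4 = 219.9, giving m = 219.9 / (9.8 × 0.4) = 56.1 kg.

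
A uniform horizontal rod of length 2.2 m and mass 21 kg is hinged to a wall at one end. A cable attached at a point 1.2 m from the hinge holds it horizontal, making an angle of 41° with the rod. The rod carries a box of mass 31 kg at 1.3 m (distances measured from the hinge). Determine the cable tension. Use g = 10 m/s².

T ≈ 805 N

Sum moments about the hinge (the unknown hinge reaction has zero arm there).
Beam weight: 21 × 10 = 210 N down at 1.1 m → arm 1.1 m, τ = 210 × 1.1 = 231 N·m clockwise.
Box: 31 × 10 = 310 N down at 1.3 m → arm 1.3 m, τ = 310 × 1.3 = 403 N·m clockwise.
Total clockwise load moment = 634 N·m.
The cable tension T acts at 1.2 m; only its component perpendicular to the rod, T sinθ, produces torque. sin 41° = 0.6561.
Στ = 0 ⇒ T × 1.2 × 0.6561 = 634 ⇒ T = 634 / 0.7873 = 805 N.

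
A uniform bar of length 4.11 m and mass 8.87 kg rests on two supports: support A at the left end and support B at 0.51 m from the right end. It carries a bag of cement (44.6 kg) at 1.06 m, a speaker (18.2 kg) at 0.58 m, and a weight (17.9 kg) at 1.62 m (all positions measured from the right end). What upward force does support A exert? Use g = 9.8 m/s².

Take moments about support B.
Beam weight: 8.87 × 9.8 = 86.93 N down at 2.055 m → arm 1.545 m, τ = 86.93 × 1.545 = 134.3 N·m counterclockwise.
Bag of cement: 44.6 × 9.8 = 437.1 N down at 1.06 m → arm 0.55 m, τ = 437.1 × 0.55 = 240.4 N·m counterclockwise.
Speaker: 18.2 × 9.8 = 178.4 N down at 0.58 m → arm 0.07 m, τ = 178.4 × 0.07 = 12.49 N·m counterclockwise.
Weight: 17.9 × 9.8 = 175.4 N down at 1.62 m → arm 1.11 m, τ = 175.4 × 1.11 = 194.7 N·m counterclockwise.
Net load moment about support B = 581.9 N·m counterclockwise.
Reaction R at support A is upward at 4.11 m, arm 3.6 m → moment R × 3.6 clockwise.
Balancing moments: R × 3.6 = 581.9, giving R = 162 N.

R_A ≈ 162 N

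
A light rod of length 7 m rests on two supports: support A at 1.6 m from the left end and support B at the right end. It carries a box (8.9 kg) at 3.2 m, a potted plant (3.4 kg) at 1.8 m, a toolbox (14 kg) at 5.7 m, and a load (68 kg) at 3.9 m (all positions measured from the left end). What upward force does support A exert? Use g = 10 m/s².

Choose support B as the axis so its reaction then has zero moment arm.
Box: 8.9 × 10 = 89 N down at 3.2 m → arm 3.8 m, τ = 89 × 3.8 = 338.2 N·m counterclockwise.
Potted plant: 3.4 × 10 = 34 N down at 1.8 m → arm 5.2 m, τ = 34 × 5.2 = 176.8 N·m counterclockwise.
Toolbox: 14 × 10 = 140 N down at 5.7 m → arm 1.3 m, τ = 140 × 1.3 = 182 N·m counterclockwise.
Load: 68 × 10 = 680 N down at 3.9 m → arm 3.1 m, τ = 680 × 3.1 = 2108 N·m counterclockwise.
Net load moment about support B = 2805 N·m counterclockwise.
Reaction R at support A is upward at 1.6 m, arm 5.4 m → moment R × 5.4 clockwise.
Στ = 0 ⇒ R × 5.4 = 2805 ⇒ R = 519 N.

R_A ≈ 519 N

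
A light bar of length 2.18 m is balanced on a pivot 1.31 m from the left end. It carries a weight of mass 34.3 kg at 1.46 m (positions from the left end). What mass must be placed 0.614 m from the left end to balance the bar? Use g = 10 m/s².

m ≈ 7.39 kg

Sum moments about the pivot (at 1.31 m from the left end) (the support reaction has zero arm there).
Weight: 34.3 × 10 = 343 N down at 1.46 m → arm 0.15 m, τ = 343 × 0.15 = 51.45 N·m clockwise.
Net moment of known loads = 51.45 N·m clockwise.
An unknown mass m at 0.614 m has arm 0.696 m; its moment is m·g·0.696 counterclockwise.
Στ = 0 ⇒ m × 10 × 0.696 = 51.45 ⇒ m = 51.45 / (10 × 0.696) = 7.39 kg.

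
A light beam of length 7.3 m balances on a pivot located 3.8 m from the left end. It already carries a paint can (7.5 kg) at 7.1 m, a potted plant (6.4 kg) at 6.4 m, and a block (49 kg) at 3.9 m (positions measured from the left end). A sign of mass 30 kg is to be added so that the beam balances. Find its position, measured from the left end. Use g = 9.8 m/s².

x ≈ 2.26 m from the left end

Choose the pivot (at 3.8 m from the left end) as the axis so the support reaction has zero arm there.
Paint can: 7.5 × 9.8 = 73.5 N down at 7.1 m → arm 3.3 m, τ = 73.5 × 3.3 = 242.5 N·m clockwise.
Potted plant: 6.4 × 9.8 = 62.72 N down at 6.4 m → arm 2.6 m, τ = 62.72 × 2.6 = 163.1 N·m clockwise.
Block: 49 × 9.8 = 480.2 N down at 3.9 m → arm 0.1 m, τ = 480.2 × 0.1 = 48.02 N·m clockwise.
Net moment of existing loads = 453.6 N·m clockwise.
The sign weighs 30 × 9.8 = 294 N and must supply an equal counterclockwise moment, so its lever arm about the pivot is 453.6 / 294 = 1.54 m.
That puts it at 3.8 − 1.54 = 2.26 m from the left end.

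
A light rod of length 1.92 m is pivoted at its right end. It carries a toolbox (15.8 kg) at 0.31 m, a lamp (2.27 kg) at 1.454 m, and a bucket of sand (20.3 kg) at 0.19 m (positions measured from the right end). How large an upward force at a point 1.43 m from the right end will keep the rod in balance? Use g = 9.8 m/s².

F ≈ 82.6 N

Take moments about the right end.
Toolbox: 15.8 × 9.8 = 154.8 N down at 0.31 m → arm 0.31 m, τ = 154.8 × 0.31 = 47.99 N·m counterclockwise.
Lamp: 2.27 × 9.8 = 22.25 N down at 1.454 m → arm 1.454 m, τ = 22.25 × 1.454 = 32.35 N·m counterclockwise.
Bucket of sand: 20.3 × 9.8 = 198.9 N down at 0.19 m → arm 0.19 m, τ = 198.9 × 0.19 = 37.79 N·m counterclockwise.
Net moment of the loads = 118.1 N·m counterclockwise.
The upward force F acts at a point 1.43 m from the right end, arm 1.43 m, giving F × 1.43 clockwise.
Στ = 0 ⇒ F × 1.43 = 118.1 ⇒ F = 118.1 / 1.43 = 82.6 N.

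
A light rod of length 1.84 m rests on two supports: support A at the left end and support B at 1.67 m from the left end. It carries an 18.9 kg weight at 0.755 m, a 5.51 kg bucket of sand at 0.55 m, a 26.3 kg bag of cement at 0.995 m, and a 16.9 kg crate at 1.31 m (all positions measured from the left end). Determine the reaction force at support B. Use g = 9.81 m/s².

R_B ≈ 385 N

Take moments about support A.
Weight: 18.9 × 9.81 = 185.4 N down at 0.755 m → arm 0.755 m, τ = 185.4 × 0.755 = 140 N·m clockwise.
Bucket of sand: 5.51 × 9.81 = 54.05 N down at 0.55 m → arm 0.55 m, τ = 54.05 × 0.55 = 29.73 N·m clockwise.
Bag of cement: 26.3 × 9.81 = 258 N down at 0.995 m → arm 0.995 m, τ = 258 × 0.995 = 256.7 N·m clockwise.
Crate: 16.9 × 9.81 = 165.8 N down at 1.31 m → arm 1.31 m, τ = 165.8 × 1.31 = 217.2 N·m clockwise.
Net load moment about support A = 643.6 N·m clockwise.
Reaction R at support B is upward at 1.67 m, arm 1.67 m → moment R × 1.67 counterclockwise.
Balancing moments: R × 1.67 = 643.6, giving R = 385 N.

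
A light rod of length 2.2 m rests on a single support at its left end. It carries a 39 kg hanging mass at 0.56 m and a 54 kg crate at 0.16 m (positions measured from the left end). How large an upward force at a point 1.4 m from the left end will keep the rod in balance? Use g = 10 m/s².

F ≈ 218 N

Taking torques about the left end:
Hanging mass: 39 × 10 = 390 N down at 0.56 m → arm 0.56 m, τ = 390 × 0.56 = 218.4 N·m clockwise.
Crate: 54 × 10 = 540 N down at 0.16 m → arm 0.16 m, τ = 540 × 0.16 = 86.4 N·m clockwise.
Net moment of the loads = 304.8 N·m clockwise.
The upward force F acts at a point 1.4 m from the left end, arm 1.4 m, giving F × 1.4 counterclockwise.
Balancing moments: F × 1.4 = 304.8, giving F = 304.8 / 1.4 = 218 N.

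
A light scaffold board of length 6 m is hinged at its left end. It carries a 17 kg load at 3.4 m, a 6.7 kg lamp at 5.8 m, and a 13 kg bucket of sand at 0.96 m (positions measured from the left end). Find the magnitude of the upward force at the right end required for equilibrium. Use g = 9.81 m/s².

Sum moments about the left end (the unknown pivot reaction has zero arm there).
Load: 17 × 9.81 = 166.8 N down at 3.4 m → arm 3.4 m, τ = 166.8 × 3.4 = 567.1 N·m clockwise.
Lamp: 6.7 × 9.81 = 65.73 N down at 5.8 m → arm 5.8 m, τ = 65.73 × 5.8 = 381.2 N·m clockwise.
Bucket of sand: 13 × 9.81 = 127.5 N down at 0.96 m → arm 0.96 m, τ = 127.5 × 0.96 = 122.4 N·m clockwise.
Net moment of the loads = 1071 N·m clockwise.
The upward force F acts at the right end, arm 6 m, giving F × 6 counterclockwise.
Setting net torque to zero: F × 6 = 1071 → F = 1071 / 6 = 178 N.

F ≈ 178 N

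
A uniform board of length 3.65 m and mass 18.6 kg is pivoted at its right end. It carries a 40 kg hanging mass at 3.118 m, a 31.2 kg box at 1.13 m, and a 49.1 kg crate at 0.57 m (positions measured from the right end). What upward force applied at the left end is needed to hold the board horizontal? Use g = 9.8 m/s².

F ≈ 596 N

Choose the right end as the axis so the unknown pivot reaction has zero arm there.
Beam weight: 18.6 × 9.8 = 182.3 N down at 1.825 m → arm 1.825 m, τ = 182.3 × 1.825 = 332.7 N·m counterclockwise.
Hanging mass: 40 × 9.8 = 392 N down at 3.118 m → arm 3.118 m, τ = 392 × 3.118 = 1222 N·m counterclockwise.
Box: 31.2 × 9.8 = 305.8 N down at 1.13 m → arm 1.13 m, τ = 305.8 × 1.13 = 345.6 N·m counterclockwise.
Crate: 49.1 × 9.8 = 481.2 N down at 0.57 m → arm 0.57 m, τ = 481.2 × 0.57 = 274.3 N·m counterclockwise.
Net moment of the loads = 2175 N·m counterclockwise.
The upward force F acts at the left end, arm 3.65 m, giving F × 3.65 clockwise.
Στ = 0 ⇒ F × 3.65 = 2175 ⇒ F = 2175 / 3.65 = 596 N.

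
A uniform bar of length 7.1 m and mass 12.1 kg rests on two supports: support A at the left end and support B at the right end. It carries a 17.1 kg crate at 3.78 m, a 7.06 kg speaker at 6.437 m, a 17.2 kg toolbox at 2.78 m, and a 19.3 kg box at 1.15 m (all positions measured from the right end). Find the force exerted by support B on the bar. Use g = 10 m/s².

About support A:
Beam weight: 12.1 × 10 = 121 N down at 3.55 m → arm 3.55 m, τ = 121 × 3.55 = 429.5 N·m clockwise.
Crate: 17.1 × 10 = 171 N down at 3.78 m → arm 3.32 m, τ = 171 × 3.32 = 567.7 N·m clockwise.
Speaker: 7.06 × 10 = 70.6 N down at 6.437 m → arm 0.663 m, τ = 70.6 × 0.663 = 46.81 N·m clockwise.
Toolbox: 17.2 × 10 = 172 N down at 2.78 m → arm 4.32 m, τ = 172 × 4.32 = 743 N·m clockwise.
Box: 19.3 × 10 = 193 N down at 1.15 m → arm 5.95 m, τ = 193 × 5.95 = 1148 N·m clockwise.
Net load moment about support A = 2935 N·m clockwise.
Reaction R at support B is upward at 0 m, arm 7.1 m → moment R × 7.1 counterclockwise.
Setting net torque to zero: R × 7.1 = 2935 → R = 413 N.

R_B ≈ 413 N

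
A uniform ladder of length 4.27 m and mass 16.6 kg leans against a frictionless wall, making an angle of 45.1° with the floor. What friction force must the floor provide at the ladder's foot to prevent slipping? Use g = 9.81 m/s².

f ≈ 81.1 N

Taking torques about the foot of the ladder:
Ladder weight 16.6×9.81 = 162.8 N acts at 2.135 m along the ladder; its horizontal arm is 2.135·cos45.1° = 1.507 m → τ = 245.3 N·m clockwise.
Wall normal N acts horizontally at the top; its moment arm is the height L sinθ = 4.27·sin45.1° = 3.025 m, counterclockwise.
Setting net torque to zero: N × 3.025 = 245.3 → N = 81.1 N.
ΣFx = 0: friction at the foot balances the wall's push, so f = N_wall = 81.1 N.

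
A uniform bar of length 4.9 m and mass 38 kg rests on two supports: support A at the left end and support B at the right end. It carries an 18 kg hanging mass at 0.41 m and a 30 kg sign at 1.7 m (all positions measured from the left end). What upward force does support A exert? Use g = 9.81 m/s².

R_A ≈ 540 N

Sum moments about support B (its reaction then has zero moment arm).
Beam weight: 38 × 9.81 = 372.8 N down at 2.45 m → arm 2.45 m, τ = 372.8 × 2.45 = 913.4 N·m counterclockwise.
Hanging mass: 18 × 9.81 = 176.6 N down at 0.41 m → arm 4.49 m, τ = 176.6 × 4.49 = 792.9 N·m counterclockwise.
Sign: 30 × 9.81 = 294.3 N down at 1.7 m → arm 3.2 m, τ = 294.3 × 3.2 = 941.8 N·m counterclockwise.
Net load moment about support B = 2648 N·m counterclockwise.
Reaction R at support A is upward at 0 m, arm 4.9 m → moment R × 4.9 clockwise.
Balancing moments: R × 4.9 = 2648, giving R = 540 N.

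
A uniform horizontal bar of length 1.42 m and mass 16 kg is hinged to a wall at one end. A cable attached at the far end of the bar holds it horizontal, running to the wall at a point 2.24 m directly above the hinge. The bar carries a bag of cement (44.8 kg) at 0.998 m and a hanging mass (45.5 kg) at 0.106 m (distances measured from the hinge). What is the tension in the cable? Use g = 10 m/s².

Take moments about the hinge.
Beam weight: 16 × 10 = 160 N down at 0.71 m → arm 0.71 m, τ = 160 × 0.71 = 113.6 N·m clockwise.
Bag of cement: 44.8 × 10 = 448 N down at 0.998 m → arm 0.998 m, τ = 448 × 0.998 = 447.1 N·m clockwise.
Hanging mass: 45.5 × 10 = 455 N down at 0.106 m → arm 0.106 m, τ = 455 × 0.106 = 48.23 N·m clockwise.
Total clockwise load moment = 608.9 N·m.
The cable tension T acts at 1.42 m; only its component perpendicular to the bar, T sinθ, produces torque. sinθ = h/√(h²+d²) = 2.24/√(2.24²+1.42²) = 0.8446.
Balancing moments: T × 1.42 × 0.8446 = 608.9, giving T = 608.9 / 1.199 = 508 N.

T ≈ 508 N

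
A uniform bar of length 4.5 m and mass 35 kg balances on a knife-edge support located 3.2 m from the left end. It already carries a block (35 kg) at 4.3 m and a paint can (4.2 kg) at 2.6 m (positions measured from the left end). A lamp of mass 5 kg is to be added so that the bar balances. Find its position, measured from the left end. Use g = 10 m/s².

x ≈ 2.65 m from the left end

About the knife-edge support (at 3.2 m from the left end):
Beam weight: 35 × 10 = 350 N down at 2.25 m → arm 0.95 m, τ = 350 × 0.95 = 332.5 N·m counterclockwise.
Block: 35 × 10 = 350 N down at 4.3 m → arm 1.1 m, τ = 350 × 1.1 = 385 N·m clockwise.
Paint can: 4.2 × 10 = 42 N down at 2.6 m → arm 0.6 m, τ = 42 × 0.6 = 25.2 N·m counterclockwise.
Net moment of existing loads = 27.3 N·m clockwise.
The lamp weighs 5 × 10 = 50 N and must supply an equal counterclockwise moment, so its lever arm about the knife-edge support is 27.3 / 50 = 0.546 m.
That puts it at 3.2 − 0.546 = 2.65 m from the left end.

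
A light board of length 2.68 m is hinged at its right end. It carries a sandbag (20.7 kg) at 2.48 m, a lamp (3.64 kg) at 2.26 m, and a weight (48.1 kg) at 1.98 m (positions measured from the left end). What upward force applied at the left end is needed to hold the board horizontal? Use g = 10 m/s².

Take moments about the right end.
Sandbag: 20.7 × 10 = 207 N down at 2.48 m → arm 0.2 m, τ = 207 × 0.2 = 41.4 N·m counterclockwise.
Lamp: 3.64 × 10 = 36.4 N down at 2.26 m → arm 0.42 m, τ = 36.4 × 0.42 = 15.29 N·m counterclockwise.
Weight: 48.1 × 10 = 481 N down at 1.98 m → arm 0.7 m, τ = 481 × 0.7 = 336.7 N·m counterclockwise.
Net moment of the loads = 393.4 N·m counterclockwise.
The upward force F acts at the left end, arm 2.68 m, giving F × 2.68 clockwise.
For rotational equilibrium, F × 2.68 = 393.4, so F = 393.4 / 2.68 = 147 N.

F ≈ 147 N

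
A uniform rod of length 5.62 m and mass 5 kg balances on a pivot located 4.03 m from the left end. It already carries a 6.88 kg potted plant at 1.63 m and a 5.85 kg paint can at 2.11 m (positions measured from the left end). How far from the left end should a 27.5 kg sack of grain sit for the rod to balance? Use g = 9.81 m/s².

x ≈ 5.26 m from the left end

Sum moments about the pivot (at 4.03 m from the left end) (the support reaction has zero arm there).
Beam weight: 5 × 9.81 = 49.05 N down at 2.81 m → arm 1.22 m, τ = 49.05 × 1.22 = 59.84 N·m counterclockwise.
Potted plant: 6.88 × 9.81 = 67.49 N down at 1.63 m → arm 2.4 m, τ = 67.49 × 2.4 = 162 N·m counterclockwise.
Paint can: 5.85 × 9.81 = 57.39 N down at 2.11 m → arm 1.92 m, τ = 57.39 × 1.92 = 110.2 N·m counterclockwise.
Net moment of existing loads = 332 N·m counterclockwise.
The sack of grain weighs 27.5 × 9.81 = 269.8 N and must supply an equal clockwise moment, so its lever arm about the pivot is 332 / 269.8 = 1.23 m.
That puts it at 4.03 + 1.23 = 5.26 m from the left end.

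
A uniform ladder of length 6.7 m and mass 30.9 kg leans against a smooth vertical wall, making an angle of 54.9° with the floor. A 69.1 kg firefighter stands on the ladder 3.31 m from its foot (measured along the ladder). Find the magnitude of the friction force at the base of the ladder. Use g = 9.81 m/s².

Take moments about the foot of the ladder.
Ladder weight 30.9×9.81 = 303.1 N acts at 3.35 m along the ladder; its horizontal arm is 3.35·cos54.9° = 1.926 m → τ = 583.8 N·m clockwise.
Firefighter: 69.1×9.81 = 677.9 N at 3.31 m → arm 1.903 m → τ = 1290 N·m clockwise.
Wall normal N acts horizontally at the top; its moment arm is the height L sinθ = 6.7·sin54.9° = 5.482 m, counterclockwise.
Στ = 0 ⇒ N × 5.482 = 1874 ⇒ N = 342 N.
ΣFx = 0: friction at the foot balances the wall's push, so f = N_wall = 342 N.

f ≈ 342 N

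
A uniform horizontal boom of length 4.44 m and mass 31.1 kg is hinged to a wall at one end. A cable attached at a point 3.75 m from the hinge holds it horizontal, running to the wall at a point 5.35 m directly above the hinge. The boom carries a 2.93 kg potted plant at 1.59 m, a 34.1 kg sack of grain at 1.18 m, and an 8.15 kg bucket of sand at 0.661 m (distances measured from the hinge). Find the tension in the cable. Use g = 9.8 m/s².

Take moments about the hinge.
Beam weight: 31.1 × 9.8 = 304.8 N down at 2.22 m → arm 2.22 m, τ = 304.8 × 2.22 = 676.7 N·m clockwise.
Potted plant: 2.93 × 9.8 = 28.71 N down at 1.59 m → arm 1.59 m, τ = 28.71 × 1.59 = 45.65 N·m clockwise.
Sack of grain: 34.1 × 9.8 = 334.2 N down at 1.18 m → arm 1.18 m, τ = 334.2 × 1.18 = 394.4 N·m clockwise.
Bucket of sand: 8.15 × 9.8 = 79.87 N down at 0.661 m → arm 0.661 m, τ = 79.87 × 0.661 = 52.79 N·m clockwise.
Total clockwise load moment = 1170 N·m.
The cable tension T acts at 3.75 m; only its component perpendicular to the boom, T sinθ, produces torque. sinθ = h/√(h²+d²) = 5.35/√(5.35²+3.75²) = 0.8189.
For rotational equilibrium, T × 3.75 × 0.8189 = 1170, so T = 1170 / 3.071 = 381 N.

T ≈ 381 N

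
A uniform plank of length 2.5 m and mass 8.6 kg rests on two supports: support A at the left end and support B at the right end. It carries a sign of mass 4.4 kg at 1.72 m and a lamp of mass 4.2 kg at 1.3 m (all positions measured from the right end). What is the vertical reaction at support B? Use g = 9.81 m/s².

Take moments about support A.
Beam weight: 8.6 × 9.81 = 84.37 N down at 1.25 m → arm 1.25 m, τ = 84.37 × 1.25 = 105.5 N·m clockwise.
Sign: 4.4 × 9.81 = 43.16 N down at 1.72 m → arm 0.78 m, τ = 43.16 × 0.78 = 33.66 N·m clockwise.
Lamp: 4.2 × 9.81 = 41.2 N down at 1.3 m → arm 1.2 m, τ = 41.2 × 1.2 = 49.44 N·m clockwise.
Net load moment about support A = 188.6 N·m clockwise.
Reaction R at support B is upward at 0 m, arm 2.5 m → moment R × 2.5 counterclockwise.
Setting net torque to zero: R × 2.5 = 188.6 → R = 75.4 N.

R_B ≈ 75.4 N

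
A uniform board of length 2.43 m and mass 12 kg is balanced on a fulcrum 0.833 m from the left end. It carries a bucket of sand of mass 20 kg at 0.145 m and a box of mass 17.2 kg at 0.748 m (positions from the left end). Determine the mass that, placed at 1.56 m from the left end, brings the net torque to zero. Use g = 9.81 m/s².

Choose the fulcrum (at 0.833 m from the left end) as the axis so the support reaction has zero arm there.
Beam weight: 12 × 9.81 = 117.7 N down at 1.215 m → arm 0.382 m, τ = 117.7 × 0.382 = 44.96 N·m clockwise.
Bucket of sand: 20 × 9.81 = 196.2 N down at 0.145 m → arm 0.688 m, τ = 196.2 × 0.688 = 135 N·m counterclockwise.
Box: 17.2 × 9.81 = 168.7 N down at 0.748 m → arm 0.085 m, τ = 168.7 × 0.085 = 14.34 N·m counterclockwise.
Net moment of known loads = 104.4 N·m counterclockwise.
An unknown mass m at 1.56 m has arm 0.727 m; its moment is m·g·0.727 clockwise.
Balancing moments: m × 9.81 × 0.727 = 104.4, giving m = 104.4 / (9.81 × 0.727) = 14.6 kg.

m ≈ 14.6 kg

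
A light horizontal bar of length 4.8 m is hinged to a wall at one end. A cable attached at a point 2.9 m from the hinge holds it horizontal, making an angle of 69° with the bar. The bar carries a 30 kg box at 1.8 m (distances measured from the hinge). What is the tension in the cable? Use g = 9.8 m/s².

T ≈ 195 N

About the hinge:
Box: 30 × 9.8 = 294 N down at 1.8 m → arm 1.8 m, τ = 294 × 1.8 = 529.2 N·m clockwise.
Total clockwise load moment = 529.2 N·m.
The cable tension T acts at 2.9 m; only its component perpendicular to the bar, T sinθ, produces torque. sin 69° = 0.9336.
Balancing moments: T × 2.9 × 0.9336 = 529.2, giving T = 529.2 / 2.707 = 195 N.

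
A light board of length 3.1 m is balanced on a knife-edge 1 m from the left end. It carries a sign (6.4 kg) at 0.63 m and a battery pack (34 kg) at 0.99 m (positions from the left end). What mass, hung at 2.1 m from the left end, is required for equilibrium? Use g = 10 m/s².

m ≈ 2.46 kg

Take moments about the knife-edge (at 1 m from the left end).
Sign: 6.4 × 10 = 64 N down at 0.63 m → arm 0.37 m, τ = 64 × 0.37 = 23.68 N·m counterclockwise.
Battery pack: 34 × 10 = 340 N down at 0.99 m → arm 0.01 m, τ = 340 × 0.01 = 3.4 N·m counterclockwise.
Net moment of known loads = 27.08 N·m counterclockwise.
An unknown mass m at 2.1 m has arm 1.1 m; its moment is m·g·1.1 clockwise.
Balancing moments: m × 10 × 1.1 = 27.08, giving m = 27.08 / (10 × 1.1) = 2.46 kg.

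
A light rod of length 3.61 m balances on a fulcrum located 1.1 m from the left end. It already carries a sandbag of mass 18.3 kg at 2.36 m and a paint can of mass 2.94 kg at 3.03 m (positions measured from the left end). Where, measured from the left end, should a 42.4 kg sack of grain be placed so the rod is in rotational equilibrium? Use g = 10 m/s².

x ≈ 0.422 m from the left end

Taking torques about the fulcrum (at 1.1 m from the left end):
Sandbag: 18.3 × 10 = 183 N down at 2.36 m → arm 1.26 m, τ = 183 × 1.26 = 230.6 N·m clockwise.
Paint can: 2.94 × 10 = 29.4 N down at 3.03 m → arm 1.93 m, τ = 29.4 × 1.93 = 56.74 N·m clockwise.
Net moment of existing loads = 287.3 N·m clockwise.
The sack of grain weighs 42.4 × 10 = 424 N and must supply an equal counterclockwise moment, so its lever arm about the fulcrum is 287.3 / 424 = 0.678 m.
That puts it at 1.1 − 0.678 = 0.422 m from the left end.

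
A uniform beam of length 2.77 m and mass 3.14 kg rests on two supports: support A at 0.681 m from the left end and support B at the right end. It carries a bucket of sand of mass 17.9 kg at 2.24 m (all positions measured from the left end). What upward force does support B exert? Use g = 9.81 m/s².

Take moments about support A.
Beam weight: 3.14 × 9.81 = 30.8 N down at 1.385 m → arm 0.704 m, τ = 30.8 × 0.704 = 21.68 N·m clockwise.
Bucket of sand: 17.9 × 9.81 = 175.6 N down at 2.24 m → arm 1.559 m, τ = 175.6 × 1.559 = 273.8 N·m clockwise.
Net load moment about support A = 295.5 N·m clockwise.
Reaction R at support B is upward at 2.77 m, arm 2.089 m → moment R × 2.089 counterclockwise.
Στ = 0 ⇒ R × 2.089 = 295.5 ⇒ R = 141 N.

R_B ≈ 141 N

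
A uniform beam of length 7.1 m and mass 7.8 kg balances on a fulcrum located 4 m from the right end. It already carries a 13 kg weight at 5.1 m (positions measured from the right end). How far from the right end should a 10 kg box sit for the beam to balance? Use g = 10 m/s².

x ≈ 2.92 m from the right end

Take moments about the fulcrum (at 4 m from the right end).
Beam weight: 7.8 × 10 = 78 N down at 3.55 m → arm 0.45 m, τ = 78 × 0.45 = 35.1 N·m clockwise.
Weight: 13 × 10 = 130 N down at 5.1 m → arm 1.1 m, τ = 130 × 1.1 = 143 N·m counterclockwise.
Net moment of existing loads = 107.9 N·m counterclockwise.
The box weighs 10 × 10 = 100 N and must supply an equal clockwise moment, so its lever arm about the fulcrum is 107.9 / 100 = 1.08 m.
That puts it at 4 − 1.08 = 2.92 m from the right end.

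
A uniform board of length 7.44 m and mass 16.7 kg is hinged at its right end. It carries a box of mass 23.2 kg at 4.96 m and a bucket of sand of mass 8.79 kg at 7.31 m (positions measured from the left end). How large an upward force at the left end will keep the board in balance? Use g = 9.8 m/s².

F ≈ 159 N

Sum moments about the right end (the unknown pivot reaction has zero arm there).
Beam weight: 16.7 × 9.8 = 163.7 N down at 3.72 m → arm 3.72 m, τ = 163.7 × 3.72 = 609 N·m counterclockwise.
Box: 23.2 × 9.8 = 227.4 N down at 4.96 m → arm 2.48 m, τ = 227.4 × 2.48 = 564 N·m counterclockwise.
Bucket of sand: 8.79 × 9.8 = 86.14 N down at 7.31 m → arm 0.13 m, τ = 86.14 × 0.13 = 11.2 N·m counterclockwise.
Net moment of the loads = 1184 N·m counterclockwise.
The upward force F acts at the left end, arm 7.44 m, giving F × 7.44 clockwise.
Setting net torque to zero: F × 7.44 = 1184 → F = 1184 / 7.44 = 159 N.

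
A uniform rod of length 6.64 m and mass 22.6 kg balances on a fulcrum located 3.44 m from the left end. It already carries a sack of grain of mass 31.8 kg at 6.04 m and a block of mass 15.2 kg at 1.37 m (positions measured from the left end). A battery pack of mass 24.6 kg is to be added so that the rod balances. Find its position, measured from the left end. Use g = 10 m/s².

x ≈ 1.47 m from the left end

Choose the fulcrum (at 3.44 m from the left end) as the axis so the support reaction has zero arm there.
Beam weight: 22.6 × 10 = 226 N down at 3.32 m → arm 0.12 m, τ = 226 × 0.12 = 27.12 N·m counterclockwise.
Sack of grain: 31.8 × 10 = 318 N down at 6.04 m → arm 2.6 m, τ = 318 × 2.6 = 826.8 N·m clockwise.
Block: 15.2 × 10 = 152 N down at 1.37 m → arm 2.07 m, τ = 152 × 2.07 = 314.6 N·m counterclockwise.
Net moment of existing loads = 485.1 N·m clockwise.
The battery pack weighs 24.6 × 10 = 246 N and must supply an equal counterclockwise moment, so its lever arm about the fulcrum is 485.1 / 246 = 1.97 m.
That puts it at 3.44 − 1.97 = 1.47 m from the left end.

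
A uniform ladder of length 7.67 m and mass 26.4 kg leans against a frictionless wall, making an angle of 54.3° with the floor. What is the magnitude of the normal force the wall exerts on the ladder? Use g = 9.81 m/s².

N_wall ≈ 93 N

Sum moments about the foot of the ladder (the floor normal and friction both act there and drop out).
Ladder weight 26.4×9.81 = 259 N acts at 3.835 m along the ladder; its horizontal arm is 3.835·cos54.3° = 2.238 m → τ = 579.6 N·m clockwise.
Wall normal N acts horizontally at the top; its moment arm is the height L sinθ = 7.67·sin54.3° = 6.229 m, counterclockwise.
For rotational equilibrium, N × 6.229 = 579.6, so N = 93 N.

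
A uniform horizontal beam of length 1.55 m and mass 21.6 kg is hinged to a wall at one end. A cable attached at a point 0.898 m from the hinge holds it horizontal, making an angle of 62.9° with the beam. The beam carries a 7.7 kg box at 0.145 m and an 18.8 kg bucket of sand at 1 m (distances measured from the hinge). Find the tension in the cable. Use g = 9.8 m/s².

T ≈ 449 N

Choose the hinge as the axis so the unknown hinge reaction has zero arm there.
Beam weight: 21.6 × 9.8 = 211.7 N down at 0.775 m → arm 0.775 m, τ = 211.7 × 0.775 = 164.1 N·m clockwise.
Box: 7.7 × 9.8 = 75.46 N down at 0.145 m → arm 0.145 m, τ = 75.46 × 0.145 = 10.94 N·m clockwise.
Bucket of sand: 18.8 × 9.8 = 184.2 N down at 1 m → arm 1 m, τ = 184.2 × 1 = 184.2 N·m clockwise.
Total clockwise load moment = 359.2 N·m.
The cable tension T acts at 0.898 m; only its component perpendicular to the beam, T sinθ, produces torque. sin 62.9° = 0.8902.
Setting net torque to zero: T × 0.898 × 0.8902 = 359.2 → T = 359.2 / 0.7994 = 449 N.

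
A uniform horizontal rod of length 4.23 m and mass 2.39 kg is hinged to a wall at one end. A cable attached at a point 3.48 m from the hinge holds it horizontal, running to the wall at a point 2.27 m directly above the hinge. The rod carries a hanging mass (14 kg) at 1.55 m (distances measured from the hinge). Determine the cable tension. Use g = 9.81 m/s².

T ≈ 138 N

Choose the hinge as the axis so the unknown hinge reaction has zero arm there.
Beam weight: 2.39 × 9.81 = 23.45 N down at 2.115 m → arm 2.115 m, τ = 23.45 × 2.115 = 49.6 N·m clockwise.
Hanging mass: 14 × 9.81 = 137.3 N down at 1.55 m → arm 1.55 m, τ = 137.3 × 1.55 = 212.8 N·m clockwise.
Total clockwise load moment = 262.4 N·m.
The cable tension T acts at 3.48 m; only its component perpendicular to the rod, T sinθ, produces torque. sinθ = h/√(h²+d²) = 2.27/√(2.27²+3.48²) = 0.5463.
Στ = 0 ⇒ T × 3.48 × 0.5463 = 262.4 ⇒ T = 262.4 / 1.901 = 138 N.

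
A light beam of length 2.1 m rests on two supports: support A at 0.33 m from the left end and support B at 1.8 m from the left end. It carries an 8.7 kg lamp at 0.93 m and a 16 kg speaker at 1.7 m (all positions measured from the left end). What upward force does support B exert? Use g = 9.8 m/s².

R_B ≈ 181 N

Take moments about support A.
Lamp: 8.7 × 9.8 = 85.26 N down at 0.93 m → arm 0.6 m, τ = 85.26 × 0.6 = 51.16 N·m clockwise.
Speaker: 16 × 9.8 = 156.8 N down at 1.7 m → arm 1.37 m, τ = 156.8 × 1.37 = 214.8 N·m clockwise.
Net load moment about support A = 266 N·m clockwise.
Reaction R at support B is upward at 1.8 m, arm 1.47 m → moment R × 1.47 counterclockwise.
For rotational equilibrium, R × 1.47 = 266, so R = 181 N.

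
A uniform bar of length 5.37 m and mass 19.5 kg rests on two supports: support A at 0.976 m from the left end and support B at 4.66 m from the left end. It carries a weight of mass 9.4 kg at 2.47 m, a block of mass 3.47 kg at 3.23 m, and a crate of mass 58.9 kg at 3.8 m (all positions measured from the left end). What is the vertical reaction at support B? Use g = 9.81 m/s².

Sum moments about support A (its reaction then has zero moment arm).
Beam weight: 19.5 × 9.81 = 191.3 N down at 2.685 m → arm 1.709 m, τ = 191.3 × 1.709 = 326.9 N·m clockwise.
Weight: 9.4 × 9.81 = 92.21 N down at 2.47 m → arm 1.494 m, τ = 92.21 × 1.494 = 137.8 N·m clockwise.
Block: 3.47 × 9.81 = 34.04 N down at 3.23 m → arm 2.254 m, τ = 34.04 × 2.254 = 76.73 N·m clockwise.
Crate: 58.9 × 9.81 = 577.8 N down at 3.8 m → arm 2.824 m, τ = 577.8 × 2.824 = 1632 N·m clockwise.
Net load moment about support A = 2173 N·m clockwise.
Reaction R at support B is upward at 4.66 m, arm 3.684 m → moment R × 3.684 counterclockwise.
Setting net torque to zero: R × 3.684 = 2173 → R = 590 N.

R_B ≈ 590 N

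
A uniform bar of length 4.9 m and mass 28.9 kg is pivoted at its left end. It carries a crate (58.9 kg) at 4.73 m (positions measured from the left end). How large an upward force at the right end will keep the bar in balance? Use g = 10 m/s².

F ≈ 713 N

Take moments about the left end.
Beam weight: 28.9 × 10 = 289 N down at 2.45 m → arm 2.45 m, τ = 289 × 2.45 = 708.1 N·m clockwise.
Crate: 58.9 × 10 = 589 N down at 4.73 m → arm 4.73 m, τ = 589 × 4.73 = 2786 N·m clockwise.
Net moment of the loads = 3494 N·m clockwise.
The upward force F acts at the right end, arm 4.9 m, giving F × 4.9 counterclockwise.
For rotational equilibrium, F × 4.9 = 3494, so F = 3494 / 4.9 = 713 N.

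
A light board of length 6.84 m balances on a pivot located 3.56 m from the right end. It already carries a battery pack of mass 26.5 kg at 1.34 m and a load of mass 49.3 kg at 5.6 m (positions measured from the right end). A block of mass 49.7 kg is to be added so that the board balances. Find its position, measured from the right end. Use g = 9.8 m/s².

Choose the pivot (at 3.56 m from the right end) as the axis so the support reaction has zero arm there.
Battery pack: 26.5 × 9.8 = 259.7 N down at 1.34 m → arm 2.22 m, τ = 259.7 × 2.22 = 576.5 N·m clockwise.
Load: 49.3 × 9.8 = 483.1 N down at 5.6 m → arm 2.04 m, τ = 483.1 × 2.04 = 985.5 N·m counterclockwise.
Net moment of existing loads = 409 N·m counterclockwise.
The block weighs 49.7 × 9.8 = 487.1 N and must supply an equal clockwise moment, so its lever arm about the pivot is 409 / 487.1 = 0.84 m.
That puts it at 3.56 − 0.84 = 2.72 m from the right end.

x ≈ 2.72 m from the right end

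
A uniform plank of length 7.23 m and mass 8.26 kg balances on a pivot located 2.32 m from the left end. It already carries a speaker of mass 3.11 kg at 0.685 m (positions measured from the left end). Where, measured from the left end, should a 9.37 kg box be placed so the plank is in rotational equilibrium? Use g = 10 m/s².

Sum moments about the pivot (at 2.32 m from the left end) (the support reaction has zero arm there).
Beam weight: 8.26 × 10 = 82.6 N down at 3.615 m → arm 1.295 m, τ = 82.6 × 1.295 = 107 N·m clockwise.
Speaker: 3.11 × 10 = 31.1 N down at 0.685 m → arm 1.635 m, τ = 31.1 × 1.635 = 50.85 N·m counterclockwise.
Net moment of existing loads = 56.15 N·m clockwise.
The box weighs 9.37 × 10 = 93.7 N and must supply an equal counterclockwise moment, so its lever arm about the pivot is 56.15 / 93.7 = 0.599 m.
That puts it at 2.32 − 0.599 = 1.72 m from the left end.

x ≈ 1.72 m from the left end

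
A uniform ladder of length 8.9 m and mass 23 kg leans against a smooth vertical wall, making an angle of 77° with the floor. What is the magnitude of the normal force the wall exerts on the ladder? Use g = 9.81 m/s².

Sum moments about the foot of the ladder (the floor normal and friction both act there and drop out).
Ladder weight 23×9.81 = 225.6 N acts at 4.45 m along the ladder; its horizontal arm is 4.45·cos77° = 1.001 m → τ = 225.8 N·m clockwise.
Wall normal N acts horizontally at the top; its moment arm is the height L sinθ = 8.9·sin77° = 8.672 m, counterclockwise.
Setting net torque to zero: N × 8.672 = 225.8 → N = 26 N.

N_wall ≈ 26 N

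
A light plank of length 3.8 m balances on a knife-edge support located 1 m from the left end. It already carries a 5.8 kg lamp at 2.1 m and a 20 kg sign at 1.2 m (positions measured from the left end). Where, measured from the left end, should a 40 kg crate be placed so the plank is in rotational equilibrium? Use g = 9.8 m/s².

Sum moments about the knife-edge support (at 1 m from the left end) (the support reaction has zero arm there).
Lamp: 5.8 × 9.8 = 56.84 N down at 2.1 m → arm 1.1 m, τ = 56.84 × 1.1 = 62.52 N·m clockwise.
Sign: 20 × 9.8 = 196 N down at 1.2 m → arm 0.2 m, τ = 196 × 0.2 = 39.2 N·m clockwise.
Net moment of existing loads = 101.7 N·m clockwise.
The crate weighs 40 × 9.8 = 392 N and must supply an equal counterclockwise moment, so its lever arm about the knife-edge support is 101.7 / 392 = 0.259 m.
That puts it at 1 − 0.259 = 0.741 m from the left end.

x ≈ 0.741 m from the left end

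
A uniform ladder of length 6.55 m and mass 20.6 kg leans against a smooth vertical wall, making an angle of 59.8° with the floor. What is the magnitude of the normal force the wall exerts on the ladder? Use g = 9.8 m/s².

Take moments about the foot of the ladder.
Ladder weight 20.6×9.8 = 201.9 N acts at 3.275 m along the ladder; its horizontal arm is 3.275·cos59.8° = 1.647 m → τ = 332.5 N·m clockwise.
Wall normal N acts horizontally at the top; its moment arm is the height L sinθ = 6.55·sin59.8° = 5.661 m, counterclockwise.
Balancing moments: N × 5.661 = 332.5, giving N = 58.7 N.

N_wall ≈ 58.7 N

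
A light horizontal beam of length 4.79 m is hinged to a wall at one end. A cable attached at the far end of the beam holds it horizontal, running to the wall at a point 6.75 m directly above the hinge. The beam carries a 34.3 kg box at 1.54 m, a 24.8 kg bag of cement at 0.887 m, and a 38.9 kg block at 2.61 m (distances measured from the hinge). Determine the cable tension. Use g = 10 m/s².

About the hinge:
Box: 34.3 × 10 = 343 N down at 1.54 m → arm 1.54 m, τ = 343 × 1.54 = 528.2 N·m clockwise.
Bag of cement: 24.8 × 10 = 248 N down at 0.887 m → arm 0.887 m, τ = 248 × 0.887 = 220 N·m clockwise.
Block: 38.9 × 10 = 389 N down at 2.61 m → arm 2.61 m, τ = 389 × 2.61 = 1015 N·m clockwise.
Total clockwise load moment = 1763 N·m.
The cable tension T acts at 4.79 m; only its component perpendicular to the beam, T sinθ, produces torque. sinθ = h/√(h²+d²) = 6.75/√(6.75²+4.79²) = 0.8155.
Στ = 0 ⇒ T × 4.79 × 0.8155 = 1763 ⇒ T = 1763 / 3.906 = 451 N.

T ≈ 451 N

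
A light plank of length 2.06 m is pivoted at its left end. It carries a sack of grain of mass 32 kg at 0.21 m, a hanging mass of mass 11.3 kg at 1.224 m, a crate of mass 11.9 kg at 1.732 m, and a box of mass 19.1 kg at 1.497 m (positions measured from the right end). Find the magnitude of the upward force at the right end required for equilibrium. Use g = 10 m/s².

F ≈ 404 N

About the left end:
Sack of grain: 32 × 10 = 320 N down at 0.21 m → arm 1.85 m, τ = 320 × 1.85 = 592 N·m clockwise.
Hanging mass: 11.3 × 10 = 113 N down at 1.224 m → arm 0.836 m, τ = 113 × 0.836 = 94.47 N·m clockwise.
Crate: 11.9 × 10 = 119 N down at 1.732 m → arm 0.328 m, τ = 119 × 0.328 = 39.03 N·m clockwise.
Box: 19.1 × 10 = 191 N down at 1.497 m → arm 0.563 m, τ = 191 × 0.563 = 107.5 N·m clockwise.
Net moment of the loads = 833 N·m clockwise.
The upward force F acts at the right end, arm 2.06 m, giving F × 2.06 counterclockwise.
Setting net torque to zero: F × 2.06 = 833 → F = 833 / 2.06 = 404 N.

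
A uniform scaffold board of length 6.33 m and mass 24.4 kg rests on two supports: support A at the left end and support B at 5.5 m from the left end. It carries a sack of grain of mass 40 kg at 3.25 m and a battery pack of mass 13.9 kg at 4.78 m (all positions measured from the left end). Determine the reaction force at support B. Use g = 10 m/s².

R_B ≈ 498 N

About support A:
Beam weight: 24.4 × 10 = 244 N down at 3.165 m → arm 3.165 m, τ = 244 × 3.165 = 772.3 N·m clockwise.
Sack of grain: 40 × 10 = 400 N down at 3.25 m → arm 3.25 m, τ = 400 × 3.25 = 1300 N·m clockwise.
Battery pack: 13.9 × 10 = 139 N down at 4.78 m → arm 4.78 m, τ = 139 × 4.78 = 664.4 N·m clockwise.
Net load moment about support A = 2737 N·m clockwise.
Reaction R at support B is upward at 5.5 m, arm 5.5 m → moment R × 5.5 counterclockwise.
Setting net torque to zero: R × 5.5 = 2737 → R = 498 N.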